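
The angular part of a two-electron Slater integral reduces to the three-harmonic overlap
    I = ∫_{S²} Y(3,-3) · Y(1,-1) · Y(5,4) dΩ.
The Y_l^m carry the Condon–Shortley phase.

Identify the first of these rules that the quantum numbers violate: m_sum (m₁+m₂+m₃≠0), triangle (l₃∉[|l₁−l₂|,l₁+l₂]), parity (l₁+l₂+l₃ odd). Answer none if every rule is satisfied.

triangle

m₁+m₂+m₃ = -3 − 1 + 4 = 0  ✓
triangle: |3−1|=2 ≤ l₃=5 ≤ 3+1=4  ✗
parity: l₁+l₂+l₃ = 9 is odd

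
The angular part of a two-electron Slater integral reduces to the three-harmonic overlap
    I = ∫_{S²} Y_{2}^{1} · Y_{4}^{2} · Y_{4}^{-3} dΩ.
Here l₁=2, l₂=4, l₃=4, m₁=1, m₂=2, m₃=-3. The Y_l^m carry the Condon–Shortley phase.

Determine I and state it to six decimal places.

-0.187702

Rules hold: Σm=0, L=10 even, 2≤4≤6.
N = 5·9·9 = 405
Δ = 2!·2!·6!/11! = 1/13860
Racah Σ t=0..2: t=0:+1/192 t=1:−1/36 t=2:+1/192 = -5/288
⇒ 3j(2 4 4; 0 0 0)² = 20/693, sgn -1
Racah Σ t=0..1: t=0:+1/1440 t=1:−1/240 = -1/288
⇒ 3j(2 4 4; 1 2 -3)² = 5/132, sgn +1
4πI² = N·(3j₀)²·(3jₘ)² = 375/847
I = -1·√(0.442739/4π) = -0.18770204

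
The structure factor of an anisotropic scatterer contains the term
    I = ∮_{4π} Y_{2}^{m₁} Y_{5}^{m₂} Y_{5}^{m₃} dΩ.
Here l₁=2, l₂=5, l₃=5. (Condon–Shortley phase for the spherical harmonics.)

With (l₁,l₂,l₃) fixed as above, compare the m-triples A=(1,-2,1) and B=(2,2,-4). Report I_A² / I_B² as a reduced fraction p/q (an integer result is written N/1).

7/12

l's match ⇒ only the (l;m) 3-j factors differ between A and B.
A: triangle coeff Δ(2,5,5) = 1/38610; Σ_t [0,1]: t=0:+1/1440 t=1:−1/2880 = 1/2880; (3j)²=7/715 [(2 5 5; 1 -2 1)], sign=+1
B: triangle coeff Δ(2,5,5) = 1/38610; Σ_t [0,0]: t=0:+1/20160 = 1/20160; (3j)²=12/715 [(2 5 5; 2 2 -4)], sign=-1
I_A²/I_B² = (7/715)/(12/715) = 7/12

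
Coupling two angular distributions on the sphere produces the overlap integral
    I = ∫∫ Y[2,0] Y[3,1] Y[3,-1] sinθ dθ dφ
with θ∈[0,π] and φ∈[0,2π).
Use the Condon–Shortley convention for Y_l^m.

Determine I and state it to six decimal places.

-0.126157

Checks pass: Σm=0; 8 even; l₃=3∈[1,5].
(2·2+1)(2·3+1)(2·3+1) = 245
Δ: 2! 2! 4! / 9! → 1/3780
sum: t=0:+1/24 t=1:−1/4 t=2:+1/24 = -1/6
3j²(2 3 3; 0 0 0) = Δ·Π!·Σ² = 4/105  (sign +1)
sum: t=0:+1/96 t=1:−1/6 t=2:+1/16 = -3/32
3j²(2 3 3; 0 1 -1) = Δ·Π!·Σ² = 3/140  (sign -1)
combine: 4πI² = 245·4/105·3/140 = 1/5
take √, sign -1: I = -0.12615663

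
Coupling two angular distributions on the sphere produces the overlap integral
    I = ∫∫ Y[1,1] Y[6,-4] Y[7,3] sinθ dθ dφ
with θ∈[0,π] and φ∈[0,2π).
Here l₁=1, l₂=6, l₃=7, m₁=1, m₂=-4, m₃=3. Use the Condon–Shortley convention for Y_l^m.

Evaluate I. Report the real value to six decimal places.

m-sum 0 ✓  L=14 even ✓  5≤7≤7 ✓
Π(2lᵢ+1) = 3×13×15 = 585
triangle coeff Δ(1,6,7) = 1/1365
Σ_t [0,0]: t=0:+1/518400 = 1/518400
(3j)²=7/195 [(1 6 7; 0 0 0)], sign=-1
Σ_t [0,0]: t=0:+1/14515200 = 1/14515200
(3j)²=2/455 [(1 6 7; 1 -4 3)], sign=+1
⇒ 4πI² = 6/65
I = (-1)√(6/65/(4π)) = -0.08570655

-0.085707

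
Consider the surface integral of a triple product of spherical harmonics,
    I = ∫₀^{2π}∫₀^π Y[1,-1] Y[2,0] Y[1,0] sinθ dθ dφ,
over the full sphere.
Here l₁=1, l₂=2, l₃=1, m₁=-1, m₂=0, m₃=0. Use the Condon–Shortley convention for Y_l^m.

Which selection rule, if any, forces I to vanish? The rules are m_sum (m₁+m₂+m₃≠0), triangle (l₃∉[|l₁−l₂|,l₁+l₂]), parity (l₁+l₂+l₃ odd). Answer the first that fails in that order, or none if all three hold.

m₁+m₂+m₃ = -1 + 0 + 0 = -1  ✗
triangle: |1−2|=1 ≤ l₃=1 ≤ 1+2=3
parity: l₁+l₂+l₃ = 4 is even

m_sum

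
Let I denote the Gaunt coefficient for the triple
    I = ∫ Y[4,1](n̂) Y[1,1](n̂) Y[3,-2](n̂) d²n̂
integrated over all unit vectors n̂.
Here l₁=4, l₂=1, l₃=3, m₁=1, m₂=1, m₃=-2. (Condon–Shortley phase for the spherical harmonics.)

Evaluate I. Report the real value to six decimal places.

Rules hold: Σm=0, L=8 even, 3≤3≤5.
N = 9·3·7 = 189
Δ = 2!·6!·0!/9! = 1/252
Racah Σ t=1..1: t=1:−1/36 = -1/36
⇒ 3j(4 1 3; 0 0 0)² = 4/63, sgn +1
Racah Σ t=2..2: t=2:+1/240 = 1/240
⇒ 3j(4 1 3; 1 1 -2)² = 1/84, sgn -1
4πI² = N·(3j₀)²·(3jₘ)² = 1/7
I = -1·√(0.142857/4π) = -0.10662181

-0.106622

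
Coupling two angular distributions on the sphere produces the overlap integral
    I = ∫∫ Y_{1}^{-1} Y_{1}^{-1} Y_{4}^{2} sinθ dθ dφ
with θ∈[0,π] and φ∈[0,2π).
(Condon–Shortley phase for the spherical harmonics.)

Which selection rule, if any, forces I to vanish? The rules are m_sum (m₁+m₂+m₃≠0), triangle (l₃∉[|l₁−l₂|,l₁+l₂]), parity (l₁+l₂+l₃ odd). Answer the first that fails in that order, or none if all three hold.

Σmᵢ = 0  ✓
l₃∈[|l₁−l₂|,l₁+l₂]=[0,2], have l₃=4  ✗
Σlᵢ = 6 ⇒ even

triangle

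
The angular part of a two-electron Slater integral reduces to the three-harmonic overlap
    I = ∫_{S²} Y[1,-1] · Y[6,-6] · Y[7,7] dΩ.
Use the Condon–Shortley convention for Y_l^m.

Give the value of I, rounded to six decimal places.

Rules hold: Σm=0, L=14 even, 5≤7≤7.
N = 3·13·15 = 585
Δ = 0!·2!·12!/15! = 1/1365
Racah Σ t=0..0: t=0:+1/518400 = 1/518400
⇒ 3j(1 6 7; 0 0 0)² = 7/195, sgn -1
Racah Σ t=0..0: t=0:+1/958003200 = 1/958003200
⇒ 3j(1 6 7; -1 -6 7)² = 1/15, sgn +1
4πI² = N·(3j₀)²·(3jₘ)² = 7/5
I = -1·√(1.4/4π) = -0.33377906

-0.333779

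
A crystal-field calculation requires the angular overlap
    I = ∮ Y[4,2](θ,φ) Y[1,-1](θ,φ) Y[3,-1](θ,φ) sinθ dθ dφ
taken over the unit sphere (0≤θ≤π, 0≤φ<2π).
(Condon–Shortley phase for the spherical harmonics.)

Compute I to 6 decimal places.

0.238414

Rules hold: Σm=0, L=8 even, 3≤3≤5.
N = 9·3·7 = 189
Δ = 2!·6!·0!/9! = 1/252
Racah Σ t=1..1: t=1:−1/36 = -1/36
⇒ 3j(4 1 3; 0 0 0)² = 4/63, sgn +1
Racah Σ t=0..0: t=0:+1/96 = 1/96
⇒ 3j(4 1 3; 2 -1 -1)² = 5/84, sgn +1
4πI² = N·(3j₀)²·(3jₘ)² = 5/7
I = +1·√(0.714286/4π) = 0.23841361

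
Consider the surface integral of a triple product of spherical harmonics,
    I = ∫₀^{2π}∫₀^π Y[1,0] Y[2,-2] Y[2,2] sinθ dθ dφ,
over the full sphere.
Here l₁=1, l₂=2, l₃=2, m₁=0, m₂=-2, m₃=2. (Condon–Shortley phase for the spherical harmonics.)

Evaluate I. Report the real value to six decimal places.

L=5 odd ⇒ parity kills the (l;000) factor ⇒ I = 0

0.000000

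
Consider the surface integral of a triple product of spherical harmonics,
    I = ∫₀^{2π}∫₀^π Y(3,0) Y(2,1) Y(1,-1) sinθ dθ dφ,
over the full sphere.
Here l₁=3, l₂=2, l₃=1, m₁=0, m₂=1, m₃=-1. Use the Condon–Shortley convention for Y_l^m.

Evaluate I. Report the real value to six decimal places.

Checks pass: Σm=0; 6 even; l₃=1∈[1,5].
(2·3+1)(2·2+1)(2·1+1) = 105
Δ: 4! 2! 0! / 7! → 1/105
sum: t=2:+1/4 = 1/4
3j²(3 2 1; 0 0 0) = Δ·Π!·Σ² = 3/35  (sign -1)
sum: t=3:−1/12 = -1/12
3j²(3 2 1; 0 1 -1) = Δ·Π!·Σ² = 1/35  (sign -1)
combine: 4πI² = 105·3/35·1/35 = 9/35
take √, sign +1: I = 0.14304817

0.143048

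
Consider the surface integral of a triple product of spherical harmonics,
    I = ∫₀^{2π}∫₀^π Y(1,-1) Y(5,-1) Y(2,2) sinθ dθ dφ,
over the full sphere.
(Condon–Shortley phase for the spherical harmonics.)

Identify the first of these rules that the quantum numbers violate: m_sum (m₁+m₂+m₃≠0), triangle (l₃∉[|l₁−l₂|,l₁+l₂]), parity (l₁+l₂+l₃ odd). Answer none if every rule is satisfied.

Σmᵢ = 0  ✓
l₃∈[|l₁−l₂|,l₁+l₂]=[4,6], have l₃=2  ✗
Σlᵢ = 8 ⇒ even

triangle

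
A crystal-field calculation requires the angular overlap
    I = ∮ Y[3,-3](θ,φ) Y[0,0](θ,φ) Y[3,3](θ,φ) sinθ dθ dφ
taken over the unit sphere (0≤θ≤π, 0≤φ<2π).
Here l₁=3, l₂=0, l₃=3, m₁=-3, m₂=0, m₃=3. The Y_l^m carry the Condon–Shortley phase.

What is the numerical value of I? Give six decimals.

Checks pass: Σm=0; 6 even; l₃=3∈[3,3].
(2·3+1)(2·0+1)(2·3+1) = 49
Δ: 0! 6! 0! / 7! → 1/7
sum: t=0:+1/36 = 1/36
3j²(3 0 3; 0 0 0) = Δ·Π!·Σ² = 1/7  (sign -1)
sum: t=0:+1/720 = 1/720
3j²(3 0 3; -3 0 3) = Δ·Π!·Σ² = 1/7  (sign +1)
combine: 4πI² = 49·1/7·1/7 = 1/1
take √, sign -1: I = -0.28209479

-0.282095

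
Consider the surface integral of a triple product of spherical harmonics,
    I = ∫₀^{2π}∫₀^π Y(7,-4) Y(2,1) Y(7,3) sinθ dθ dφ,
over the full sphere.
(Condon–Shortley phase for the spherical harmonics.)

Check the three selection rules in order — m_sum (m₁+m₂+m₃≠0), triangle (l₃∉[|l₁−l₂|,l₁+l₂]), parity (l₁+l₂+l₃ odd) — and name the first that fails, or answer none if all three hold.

Σmᵢ = 0  ✓
l₃∈[|l₁−l₂|,l₁+l₂]=[5,9], have l₃=7  ✓
Σlᵢ = 16 ⇒ even  ✓

none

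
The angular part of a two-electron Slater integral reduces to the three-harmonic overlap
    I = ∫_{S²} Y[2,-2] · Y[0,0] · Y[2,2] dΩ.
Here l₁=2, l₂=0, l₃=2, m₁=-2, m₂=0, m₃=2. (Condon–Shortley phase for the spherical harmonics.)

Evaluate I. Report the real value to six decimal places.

0.282095

Rules hold: Σm=0, L=4 even, 2≤2≤2.
N = 5·1·5 = 25
Δ = 0!·4!·0!/5! = 1/5
Racah Σ t=0..0: t=0:+1/4 = 1/4
⇒ 3j(2 0 2; 0 0 0)² = 1/5, sgn +1
Racah Σ t=0..0: t=0:+1/24 = 1/24
⇒ 3j(2 0 2; -2 0 2)² = 1/5, sgn +1
4πI² = N·(3j₀)²·(3jₘ)² = 1/1
I = +1·√(1/4π) = 0.28209479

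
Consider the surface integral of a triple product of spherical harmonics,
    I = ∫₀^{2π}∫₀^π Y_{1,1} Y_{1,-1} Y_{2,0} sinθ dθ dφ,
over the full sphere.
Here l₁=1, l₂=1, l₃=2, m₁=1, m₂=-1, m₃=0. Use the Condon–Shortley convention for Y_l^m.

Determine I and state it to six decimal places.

0.126157

Rules hold: Σm=0, L=4 even, 0≤2≤2.
N = 3·3·5 = 45
Δ = 0!·2!·2!/5! = 1/30
Racah Σ t=0..0: t=0:+1/1 = 1/1
⇒ 3j(1 1 2; 0 0 0)² = 2/15, sgn +1
Racah Σ t=0..0: t=0:+1/4 = 1/4
⇒ 3j(1 1 2; 1 -1 0)² = 1/30, sgn +1
4πI² = N·(3j₀)²·(3jₘ)² = 1/5
I = +1·√(0.2/4π) = 0.12615663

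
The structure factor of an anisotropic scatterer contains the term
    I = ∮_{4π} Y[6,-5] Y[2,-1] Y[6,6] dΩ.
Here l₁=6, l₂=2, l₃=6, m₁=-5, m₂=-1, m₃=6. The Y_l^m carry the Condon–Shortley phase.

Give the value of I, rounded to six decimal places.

m-sum 0 ✓  L=14 even ✓  4≤6≤8 ✓
Π(2lᵢ+1) = 13×5×13 = 845
triangle coeff Δ(6,2,6) = 1/90090
Σ_t [0,2]: t=0:+1/69120 t=1:−1/14400 t=2:+1/69120 = -7/172800
(3j)²=14/715 [(6 2 6; 0 0 0)], sign=-1
Σ_t [1,1]: t=1:−1/7257600 = -1/7257600
(3j)²=11/455 [(6 2 6; -5 -1 6)], sign=-1
⇒ 4πI² = 2/5
I = (+1)√(2/5/(4π)) = 0.17841241

0.178412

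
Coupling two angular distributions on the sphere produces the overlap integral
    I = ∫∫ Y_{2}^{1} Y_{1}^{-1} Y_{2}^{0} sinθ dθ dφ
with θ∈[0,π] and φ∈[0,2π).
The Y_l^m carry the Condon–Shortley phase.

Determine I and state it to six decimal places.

0.000000

l₁+l₂+l₃=5 is odd: 3j(l;000)=0 ⇒ I=0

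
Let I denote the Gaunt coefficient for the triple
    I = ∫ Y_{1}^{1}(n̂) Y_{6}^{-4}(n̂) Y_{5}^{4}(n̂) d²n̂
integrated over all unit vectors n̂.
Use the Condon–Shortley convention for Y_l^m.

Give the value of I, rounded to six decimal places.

m-sum = 1 − 4 + 4 = 1 ≠ 0 ⇒ I = 0

0.000000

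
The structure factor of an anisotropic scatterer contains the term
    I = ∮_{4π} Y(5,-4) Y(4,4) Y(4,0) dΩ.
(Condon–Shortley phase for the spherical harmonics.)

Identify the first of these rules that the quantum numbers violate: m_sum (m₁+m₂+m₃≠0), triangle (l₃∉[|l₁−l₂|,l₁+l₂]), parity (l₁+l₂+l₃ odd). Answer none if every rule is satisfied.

Σmᵢ = 0  ✓
l₃∈[|l₁−l₂|,l₁+l₂]=[1,9], have l₃=4  ✓
Σlᵢ = 13 ⇒ odd  ✗

parity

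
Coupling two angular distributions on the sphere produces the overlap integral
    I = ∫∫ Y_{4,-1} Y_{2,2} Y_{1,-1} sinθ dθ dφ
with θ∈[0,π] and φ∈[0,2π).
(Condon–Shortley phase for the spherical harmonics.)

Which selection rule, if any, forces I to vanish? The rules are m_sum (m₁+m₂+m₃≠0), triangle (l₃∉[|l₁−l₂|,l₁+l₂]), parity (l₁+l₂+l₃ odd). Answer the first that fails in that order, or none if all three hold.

azimuthal sum: -1 + 2 − 1 = 0  ✓
2 ≤ 1 ≤ 6 (triangle on l)  ✗
L = 4 + 2 + 1 = 7 (odd)

triangle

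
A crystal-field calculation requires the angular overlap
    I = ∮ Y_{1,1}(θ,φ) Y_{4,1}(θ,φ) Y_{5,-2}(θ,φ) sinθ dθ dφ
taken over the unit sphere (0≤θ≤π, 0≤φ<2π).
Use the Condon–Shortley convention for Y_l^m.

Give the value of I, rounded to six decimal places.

0.225034

m-sum 0 ✓  L=10 even ✓  3≤5≤5 ✓
Π(2lᵢ+1) = 3×9×11 = 297
triangle coeff Δ(1,4,5) = 1/495
Σ_t [0,0]: t=0:+1/576 = 1/576
(3j)²=5/99 [(1 4 5; 0 0 0)], sign=-1
Σ_t [0,0]: t=0:+1/1440 = 1/1440
(3j)²=7/165 [(1 4 5; 1 1 -2)], sign=-1
⇒ 4πI² = 7/11
I = (+1)√(7/11/(4π)) = 0.22503380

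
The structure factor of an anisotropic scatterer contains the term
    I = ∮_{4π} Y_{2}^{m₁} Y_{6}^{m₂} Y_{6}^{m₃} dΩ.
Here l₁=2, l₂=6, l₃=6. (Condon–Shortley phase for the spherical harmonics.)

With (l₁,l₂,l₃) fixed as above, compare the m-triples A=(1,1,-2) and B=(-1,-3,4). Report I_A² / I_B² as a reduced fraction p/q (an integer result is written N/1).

Same 2,6,6: normalisation and zero-m 3j drop out of the ratio.
A: Δ: 2! 2! 10! / 15! → 1/90090; sum: t=0:+1/60480 t=1:−1/34560 = -1/80640; 3j²(2 6 6; 1 1 -2) = Δ·Π!·Σ² = 6/1001  (sign -1)
B: Δ: 2! 2! 10! / 15! → 1/90090; sum: t=1:−1/161280 t=2:+1/725760 = -1/207360; 3j²(2 6 6; -1 -3 4) = Δ·Π!·Σ² = 7/286  (sign -1)
I_A²/I_B² = (6/1001)/(7/286) = 12/49

12/49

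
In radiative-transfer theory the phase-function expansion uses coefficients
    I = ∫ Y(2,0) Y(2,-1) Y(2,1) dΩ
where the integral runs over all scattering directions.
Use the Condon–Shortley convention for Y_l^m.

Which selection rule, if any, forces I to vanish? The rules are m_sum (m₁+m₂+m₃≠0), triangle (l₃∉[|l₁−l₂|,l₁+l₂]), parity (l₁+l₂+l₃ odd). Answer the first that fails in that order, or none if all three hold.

m₁+m₂+m₃ = 0 − 1 + 1 = 0  ✓
triangle: |2−2|=0 ≤ l₃=2 ≤ 2+2=4  ✓
parity: l₁+l₂+l₃ = 6 is even  ✓

none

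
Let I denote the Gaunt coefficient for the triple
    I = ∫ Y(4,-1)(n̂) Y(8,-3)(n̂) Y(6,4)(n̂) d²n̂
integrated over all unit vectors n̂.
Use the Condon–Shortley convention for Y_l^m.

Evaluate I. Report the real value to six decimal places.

0.158035

Checks pass: Σm=0; 18 even; l₃=6∈[4,12].
(2·4+1)(2·8+1)(2·6+1) = 1989
Δ: 6! 2! 10! / 19! → 1/23279256
sum: t=2:+1/1658880 t=3:−1/518400 t=4:+1/1658880 = -1/1382400
3j²(4 8 6; 0 0 0) = Δ·Π!·Σ² = 504/46189  (sign -1)
sum: t=3:−1/5806080 t=4:+1/17418240 t=5:−1/870912000 = -101/870912000
3j²(4 8 6; -1 -3 4) = Δ·Π!·Σ² = 10201/705432  (sign -1)
combine: 4πI² = 1989·504/46189·10201/705432 = 275427/877591
take √, sign +1: I = 0.15803462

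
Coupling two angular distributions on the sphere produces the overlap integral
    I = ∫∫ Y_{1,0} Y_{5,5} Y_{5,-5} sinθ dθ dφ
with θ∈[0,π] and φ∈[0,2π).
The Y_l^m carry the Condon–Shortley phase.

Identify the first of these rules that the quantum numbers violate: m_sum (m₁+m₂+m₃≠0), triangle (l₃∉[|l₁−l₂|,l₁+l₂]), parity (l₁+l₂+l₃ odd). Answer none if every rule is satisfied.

Σmᵢ = 0  ✓
l₃∈[|l₁−l₂|,l₁+l₂]=[4,6], have l₃=5  ✓
Σlᵢ = 11 ⇒ odd  ✗

parity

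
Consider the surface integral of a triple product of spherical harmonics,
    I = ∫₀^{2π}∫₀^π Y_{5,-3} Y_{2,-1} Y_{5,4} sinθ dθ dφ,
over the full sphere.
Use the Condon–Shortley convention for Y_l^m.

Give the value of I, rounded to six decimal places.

m-sum 0 ✓  L=12 even ✓  3≤5≤7 ✓
Π(2lᵢ+1) = 11×5×11 = 605
triangle coeff Δ(5,2,5) = 1/38610
Σ_t [0,2]: t=0:+1/2880 t=1:−1/576 t=2:+1/2880 = -1/960
(3j)²=10/429 [(5 2 5; 0 0 0)], sign=+1
Σ_t [0,1]: t=0:+1/80640 t=1:−1/10080 = -1/11520
(3j)²=49/1430 [(5 2 5; -3 -1 4)], sign=+1
⇒ 4πI² = 245/507
I = (+1)√(245/507/(4π)) = 0.19609844

0.196098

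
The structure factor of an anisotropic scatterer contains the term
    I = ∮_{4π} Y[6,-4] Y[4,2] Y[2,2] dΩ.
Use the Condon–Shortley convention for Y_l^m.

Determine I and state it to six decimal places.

Rules hold: Σm=0, L=12 even, 2≤2≤10.
N = 13·9·5 = 585
Δ = 8!·4!·0!/13! = 1/6435
Racah Σ t=4..4: t=4:+1/2304 = 1/2304
⇒ 3j(6 4 2; 0 0 0)² = 5/143, sgn +1
Racah Σ t=6..6: t=6:+1/34560 = 1/34560
⇒ 3j(6 4 2; -4 2 2)² = 14/429, sgn +1
4πI² = N·(3j₀)²·(3jₘ)² = 1050/1573
I = +1·√(0.667514/4π) = 0.23047581

0.230476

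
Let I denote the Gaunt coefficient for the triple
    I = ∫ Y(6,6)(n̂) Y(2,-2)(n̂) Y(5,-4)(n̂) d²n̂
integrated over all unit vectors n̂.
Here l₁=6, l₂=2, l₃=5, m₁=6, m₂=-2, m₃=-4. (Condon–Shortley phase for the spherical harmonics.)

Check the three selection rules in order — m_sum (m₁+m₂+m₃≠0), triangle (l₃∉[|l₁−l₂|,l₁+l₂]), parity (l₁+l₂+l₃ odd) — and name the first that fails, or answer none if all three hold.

azimuthal sum: 6 − 2 − 4 = 0  ✓
4 ≤ 5 ≤ 8 (triangle on l)  ✓
L = 6 + 2 + 5 = 13 (odd)  ✗

parity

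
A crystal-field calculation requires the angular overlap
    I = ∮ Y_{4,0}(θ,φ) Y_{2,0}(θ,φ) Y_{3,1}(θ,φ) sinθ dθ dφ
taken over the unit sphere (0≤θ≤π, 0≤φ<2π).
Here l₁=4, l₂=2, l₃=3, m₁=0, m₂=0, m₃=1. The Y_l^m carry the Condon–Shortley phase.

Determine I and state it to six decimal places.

Σmᵢ = 1 ≠ 0, so the φ-integral vanishes; I = 0

0.000000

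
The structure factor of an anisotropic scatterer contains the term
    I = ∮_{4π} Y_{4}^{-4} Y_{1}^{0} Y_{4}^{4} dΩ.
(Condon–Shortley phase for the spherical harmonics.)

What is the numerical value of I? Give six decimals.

Σlᵢ=9 odd — θ-integrand is odd under cosθ→−cosθ; I=0

0.000000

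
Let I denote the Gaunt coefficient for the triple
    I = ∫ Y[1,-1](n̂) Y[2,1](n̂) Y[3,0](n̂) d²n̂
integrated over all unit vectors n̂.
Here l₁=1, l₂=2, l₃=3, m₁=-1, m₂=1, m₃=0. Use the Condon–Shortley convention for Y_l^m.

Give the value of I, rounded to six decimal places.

0.143048

m-sum 0 ✓  L=6 even ✓  1≤3≤3 ✓
Π(2lᵢ+1) = 3×5×7 = 105
triangle coeff Δ(1,2,3) = 1/105
Σ_t [0,0]: t=0:+1/4 = 1/4
(3j)²=3/35 [(1 2 3; 0 0 0)], sign=-1
Σ_t [0,0]: t=0:+1/12 = 1/12
(3j)²=1/35 [(1 2 3; -1 1 0)], sign=-1
⇒ 4πI² = 9/35
I = (+1)√(9/35/(4π)) = 0.14304817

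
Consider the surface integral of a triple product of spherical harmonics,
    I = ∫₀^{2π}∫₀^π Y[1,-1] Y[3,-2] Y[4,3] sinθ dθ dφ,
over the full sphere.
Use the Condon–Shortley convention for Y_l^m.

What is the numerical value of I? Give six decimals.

Rules hold: Σm=0, L=8 even, 2≤4≤4.
N = 3·7·9 = 189
Δ = 0!·2!·6!/9! = 1/252
Racah Σ t=0..0: t=0:+1/36 = 1/36
⇒ 3j(1 3 4; 0 0 0)² = 4/63, sgn +1
Racah Σ t=0..0: t=0:+1/240 = 1/240
⇒ 3j(1 3 4; -1 -2 3)² = 1/12, sgn -1
4πI² = N·(3j₀)²·(3jₘ)² = 1/1
I = -1·√(1/4π) = -0.28209479

-0.282095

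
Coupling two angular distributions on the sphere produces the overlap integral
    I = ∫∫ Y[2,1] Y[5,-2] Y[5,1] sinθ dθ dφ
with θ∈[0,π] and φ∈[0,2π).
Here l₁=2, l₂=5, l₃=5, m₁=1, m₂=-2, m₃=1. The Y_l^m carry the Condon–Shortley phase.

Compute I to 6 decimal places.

0.104819

Checks pass: Σm=0; 12 even; l₃=5∈[3,7].
(2·2+1)(2·5+1)(2·5+1) = 605
Δ: 2! 2! 8! / 13! → 1/38610
sum: t=0:+1/2880 t=1:−1/576 t=2:+1/2880 = -1/960
3j²(2 5 5; 0 0 0) = Δ·Π!·Σ² = 10/429  (sign +1)
sum: t=0:+1/1440 t=1:−1/2880 = 1/2880
3j²(2 5 5; 1 -2 1) = Δ·Π!·Σ² = 7/715  (sign +1)
combine: 4πI² = 605·10/429·7/715 = 70/507
take √, sign +1: I = 0.10481902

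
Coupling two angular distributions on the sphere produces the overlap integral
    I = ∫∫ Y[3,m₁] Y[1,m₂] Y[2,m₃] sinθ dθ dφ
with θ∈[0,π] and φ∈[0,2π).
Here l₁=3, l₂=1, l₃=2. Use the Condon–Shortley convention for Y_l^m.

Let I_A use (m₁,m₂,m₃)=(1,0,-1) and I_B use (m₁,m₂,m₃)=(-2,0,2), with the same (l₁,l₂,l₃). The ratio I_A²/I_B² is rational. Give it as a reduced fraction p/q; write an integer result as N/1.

Same 3,1,2: normalisation and zero-m 3j drop out of the ratio.
A: Δ: 2! 4! 0! / 7! → 1/105; sum: t=1:−1/6 = -1/6; 3j²(3 1 2; 1 0 -1) = Δ·Π!·Σ² = 8/105  (sign +1)
B: Δ: 2! 4! 0! / 7! → 1/105; sum: t=1:−1/24 = -1/24; 3j²(3 1 2; -2 0 2) = Δ·Π!·Σ² = 1/21  (sign -1)
I_A²/I_B² = (8/105)/(1/21) = 8/5

8/5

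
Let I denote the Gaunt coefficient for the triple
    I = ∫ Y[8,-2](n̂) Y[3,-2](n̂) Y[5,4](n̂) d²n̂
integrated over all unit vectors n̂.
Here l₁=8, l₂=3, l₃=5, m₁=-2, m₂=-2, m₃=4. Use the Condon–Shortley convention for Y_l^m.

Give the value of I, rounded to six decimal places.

m-sum 0 ✓  L=16 even ✓  5≤5≤11 ✓
Π(2lᵢ+1) = 17×7×11 = 1309
triangle coeff Δ(8,3,5) = 1/136136
Σ_t [3,3]: t=3:−1/518400 = -1/518400
(3j)²=56/2431 [(8 3 5; 0 0 0)], sign=+1
Σ_t [1,1]: t=1:−1/43545600 = -1/43545600
(3j)²=15/34034 [(8 3 5; -2 -2 4)], sign=+1
⇒ 4πI² = 420/31603
I = (+1)√(420/31603/(4π)) = 0.03252038

0.032520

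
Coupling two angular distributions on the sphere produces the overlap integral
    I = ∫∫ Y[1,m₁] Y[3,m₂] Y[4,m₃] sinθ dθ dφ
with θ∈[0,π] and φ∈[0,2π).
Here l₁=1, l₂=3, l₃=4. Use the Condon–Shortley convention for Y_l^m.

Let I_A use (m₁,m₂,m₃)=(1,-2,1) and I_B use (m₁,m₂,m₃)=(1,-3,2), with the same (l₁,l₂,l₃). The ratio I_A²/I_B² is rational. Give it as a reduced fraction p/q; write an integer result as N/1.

3/1

Same 1,3,4: normalisation and zero-m 3j drop out of the ratio.
A: Δ: 0! 2! 6! / 9! → 1/252; sum: t=0:+1/240 = 1/240; 3j²(1 3 4; 1 -2 1) = Δ·Π!·Σ² = 1/84  (sign -1)
B: Δ: 0! 2! 6! / 9! → 1/252; sum: t=0:+1/1440 = 1/1440; 3j²(1 3 4; 1 -3 2) = Δ·Π!·Σ² = 1/252  (sign +1)
I_A²/I_B² = (1/84)/(1/252) = 3/1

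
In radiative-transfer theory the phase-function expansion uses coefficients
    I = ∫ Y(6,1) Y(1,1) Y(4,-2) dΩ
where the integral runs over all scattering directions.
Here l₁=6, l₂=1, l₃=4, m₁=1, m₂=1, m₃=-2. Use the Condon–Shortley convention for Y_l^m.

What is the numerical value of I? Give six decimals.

|6−1|≤4≤6+1 violated ⇒ I = 0

0.000000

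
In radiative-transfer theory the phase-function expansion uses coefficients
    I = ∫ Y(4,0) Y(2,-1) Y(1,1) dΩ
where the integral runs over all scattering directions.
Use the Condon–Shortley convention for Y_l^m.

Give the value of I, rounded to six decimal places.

0.000000

|4−2|≤1≤4+2 violated ⇒ I = 0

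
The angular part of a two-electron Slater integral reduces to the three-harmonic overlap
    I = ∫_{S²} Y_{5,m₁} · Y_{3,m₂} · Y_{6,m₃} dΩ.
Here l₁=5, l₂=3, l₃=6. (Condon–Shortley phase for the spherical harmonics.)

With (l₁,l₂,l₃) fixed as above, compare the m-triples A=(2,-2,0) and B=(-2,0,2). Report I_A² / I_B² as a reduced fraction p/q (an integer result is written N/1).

63/8

Same 5,3,6: normalisation and zero-m 3j drop out of the ratio.
A: Δ: 2! 8! 4! / 15! → 1/675675; sum: t=0:+1/8640 t=1:−1/34560 = 1/11520; 3j²(5 3 6; 2 -2 0) = Δ·Π!·Σ² = 3/143  (sign +1)
B: Δ: 2! 8! 4! / 15! → 1/675675; sum: t=0:+1/60480 t=1:−1/5760 t=2:+1/8640 = -1/24192; 3j²(5 3 6; -2 0 2) = Δ·Π!·Σ² = 8/3003  (sign -1)
I_A²/I_B² = (3/143)/(8/3003) = 63/8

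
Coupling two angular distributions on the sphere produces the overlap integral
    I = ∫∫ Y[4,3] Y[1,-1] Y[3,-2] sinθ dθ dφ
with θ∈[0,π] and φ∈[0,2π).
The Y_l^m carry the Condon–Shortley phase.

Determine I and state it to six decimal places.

m-sum 0 ✓  L=8 even ✓  3≤3≤5 ✓
Π(2lᵢ+1) = 9×3×7 = 189
triangle coeff Δ(4,1,3) = 1/252
Σ_t [1,1]: t=1:−1/36 = -1/36
(3j)²=4/63 [(4 1 3; 0 0 0)], sign=+1
Σ_t [0,0]: t=0:+1/240 = 1/240
(3j)²=1/12 [(4 1 3; 3 -1 -2)], sign=-1
⇒ 4πI² = 1/1
I = (-1)√(1/1/(4π)) = -0.28209479

-0.282095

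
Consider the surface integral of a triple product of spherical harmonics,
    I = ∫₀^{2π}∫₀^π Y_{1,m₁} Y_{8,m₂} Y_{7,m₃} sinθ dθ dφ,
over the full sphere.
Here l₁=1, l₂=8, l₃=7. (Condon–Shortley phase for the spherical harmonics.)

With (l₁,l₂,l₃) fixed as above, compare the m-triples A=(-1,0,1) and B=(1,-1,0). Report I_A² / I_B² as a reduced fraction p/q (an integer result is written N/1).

7/9

Same 1,8,7: normalisation and zero-m 3j drop out of the ratio.
A: Δ: 2! 0! 14! / 17! → 1/2040; sum: t=2:+1/58060800 = 1/58060800; 3j²(1 8 7; -1 0 1) = Δ·Π!·Σ² = 7/510  (sign +1)
B: Δ: 2! 0! 14! / 17! → 1/2040; sum: t=0:+1/50803200 = 1/50803200; 3j²(1 8 7; 1 -1 0) = Δ·Π!·Σ² = 3/170  (sign -1)
I_A²/I_B² = (7/510)/(3/170) = 7/9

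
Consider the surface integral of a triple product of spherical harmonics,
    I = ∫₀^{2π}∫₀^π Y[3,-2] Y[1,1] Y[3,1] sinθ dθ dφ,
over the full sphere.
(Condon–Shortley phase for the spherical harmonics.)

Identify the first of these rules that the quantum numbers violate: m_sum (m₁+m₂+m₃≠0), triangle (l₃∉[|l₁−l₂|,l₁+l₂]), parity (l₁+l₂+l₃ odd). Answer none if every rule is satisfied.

parity

Σmᵢ = 0  ✓
l₃∈[|l₁−l₂|,l₁+l₂]=[2,4], have l₃=3  ✓
Σlᵢ = 7 ⇒ odd  ✗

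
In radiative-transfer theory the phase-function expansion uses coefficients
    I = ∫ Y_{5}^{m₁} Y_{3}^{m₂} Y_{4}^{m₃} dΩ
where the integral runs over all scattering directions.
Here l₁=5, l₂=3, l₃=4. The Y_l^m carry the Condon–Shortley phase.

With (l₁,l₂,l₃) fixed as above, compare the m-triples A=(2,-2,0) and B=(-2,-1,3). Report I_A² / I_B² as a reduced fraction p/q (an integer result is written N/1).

50/343

l's match ⇒ only the (l;m) 3-j factors differ between A and B.
A: triangle coeff Δ(5,3,4) = 1/180180; Σ_t [0,1]: t=0:+1/864 t=1:−1/576 = -1/1728; (3j)²=5/1287 [(5 3 4; 2 -2 0)], sign=-1
B: triangle coeff Δ(5,3,4) = 1/180180; Σ_t [1,2]: t=1:−1/4320 t=2:+1/960 = 7/8640; (3j)²=343/12870 [(5 3 4; -2 -1 3)], sign=-1
I_A²/I_B² = (5/1287)/(343/12870) = 50/343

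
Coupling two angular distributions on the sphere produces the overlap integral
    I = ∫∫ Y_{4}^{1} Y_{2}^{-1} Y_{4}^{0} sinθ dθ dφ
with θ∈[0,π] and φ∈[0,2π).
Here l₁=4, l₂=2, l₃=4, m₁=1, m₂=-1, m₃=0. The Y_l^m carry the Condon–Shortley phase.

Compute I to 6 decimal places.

-0.044869

Checks pass: Σm=0; 10 even; l₃=4∈[2,6].
(2·4+1)(2·2+1)(2·4+1) = 405
Δ: 2! 6! 2! / 11! → 1/13860
sum: t=0:+1/192 t=1:−1/36 t=2:+1/192 = -5/288
3j²(4 2 4; 0 0 0) = Δ·Π!·Σ² = 20/693  (sign -1)
sum: t=0:+1/72 t=1:−1/96 = 1/288
3j²(4 2 4; 1 -1 0) = Δ·Π!·Σ² = 1/462  (sign +1)
combine: 4πI² = 405·20/693·1/462 = 150/5929
take √, sign -1: I = -0.04486937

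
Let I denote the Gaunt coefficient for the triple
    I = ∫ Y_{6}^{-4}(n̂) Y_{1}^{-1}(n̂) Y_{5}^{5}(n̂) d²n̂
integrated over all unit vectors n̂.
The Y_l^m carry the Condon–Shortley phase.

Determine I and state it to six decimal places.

m-sum 0 ✓  L=12 even ✓  5≤5≤7 ✓
Π(2lᵢ+1) = 13×3×11 = 429
triangle coeff Δ(6,1,5) = 1/858
Σ_t [1,1]: t=1:−1/14400 = -1/14400
(3j)²=6/143 [(6 1 5; 0 0 0)], sign=+1
Σ_t [0,0]: t=0:+1/7257600 = 1/7257600
(3j)²=1/858 [(6 1 5; -4 -1 5)], sign=+1
⇒ 4πI² = 3/143
I = (+1)√(3/143/(4π)) = 0.04085899

0.040859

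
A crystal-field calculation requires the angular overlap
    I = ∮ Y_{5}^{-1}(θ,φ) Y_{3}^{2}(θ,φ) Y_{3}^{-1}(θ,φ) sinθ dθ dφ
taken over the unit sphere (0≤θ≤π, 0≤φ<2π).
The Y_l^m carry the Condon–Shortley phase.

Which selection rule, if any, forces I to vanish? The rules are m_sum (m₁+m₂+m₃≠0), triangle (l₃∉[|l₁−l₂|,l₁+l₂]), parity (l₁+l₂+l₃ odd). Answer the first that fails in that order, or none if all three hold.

Σmᵢ = 0  ✓
l₃∈[|l₁−l₂|,l₁+l₂]=[2,8], have l₃=3  ✓
Σlᵢ = 11 ⇒ odd  ✗

parity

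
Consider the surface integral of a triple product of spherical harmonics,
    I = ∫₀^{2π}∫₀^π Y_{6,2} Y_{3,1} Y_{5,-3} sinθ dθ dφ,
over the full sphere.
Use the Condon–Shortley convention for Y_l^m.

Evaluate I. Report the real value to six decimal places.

Checks pass: Σm=0; 14 even; l₃=5∈[3,9].
(2·6+1)(2·3+1)(2·5+1) = 1001
Δ: 4! 8! 2! / 15! → 1/675675
sum: t=1:−1/8640 t=2:+1/2304 t=3:−1/8640 = 7/34560
3j²(6 3 5; 0 0 0) = Δ·Π!·Σ² = 7/429  (sign -1)
sum: t=2:+1/11520 t=3:−1/30240 t=4:+1/1935360 = 1/18432
3j²(6 3 5; 2 1 -3) = Δ·Π!·Σ² = 7/429  (sign +1)
combine: 4πI² = 1001·7/429·7/429 = 343/1287
take √, sign -1: I = -0.14563067

-0.145631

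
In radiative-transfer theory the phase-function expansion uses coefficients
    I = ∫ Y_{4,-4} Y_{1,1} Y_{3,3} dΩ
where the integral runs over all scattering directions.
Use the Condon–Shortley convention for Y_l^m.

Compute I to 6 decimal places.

Checks pass: Σm=0; 8 even; l₃=3∈[3,5].
(2·4+1)(2·1+1)(2·3+1) = 189
Δ: 2! 6! 0! / 9! → 1/252
sum: t=1:−1/36 = -1/36
3j²(4 1 3; 0 0 0) = Δ·Π!·Σ² = 4/63  (sign +1)
sum: t=2:+1/1440 = 1/1440
3j²(4 1 3; -4 1 3) = Δ·Π!·Σ² = 1/9  (sign +1)
combine: 4πI² = 189·4/63·1/9 = 4/3
take √, sign +1: I = 0.32573501

0.325735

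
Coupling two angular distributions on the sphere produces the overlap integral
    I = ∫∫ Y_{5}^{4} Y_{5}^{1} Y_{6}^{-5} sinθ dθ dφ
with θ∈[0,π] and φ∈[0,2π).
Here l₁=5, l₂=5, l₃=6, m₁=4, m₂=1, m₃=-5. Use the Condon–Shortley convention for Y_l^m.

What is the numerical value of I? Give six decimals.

Checks pass: Σm=0; 16 even; l₃=6∈[0,10].
(2·5+1)(2·5+1)(2·6+1) = 1573
Δ: 4! 6! 6! / 17! → 1/28588560
sum: t=0:+1/345600 t=1:−1/13824 t=2:+1/5184 t=3:−1/13824 t=4:+1/345600 = 7/129600
3j²(5 5 6; 0 0 0) = Δ·Π!·Σ² = 80/7293  (sign +1)
sum: t=0:+1/2073600 t=1:−1/518400 = -1/691200
3j²(5 5 6; 4 1 -5) = Δ·Π!·Σ² = 81/4420  (sign +1)
combine: 4πI² = 1573·80/7293·81/4420 = 1188/3757
take √, sign +1: I = 0.15862904

0.158629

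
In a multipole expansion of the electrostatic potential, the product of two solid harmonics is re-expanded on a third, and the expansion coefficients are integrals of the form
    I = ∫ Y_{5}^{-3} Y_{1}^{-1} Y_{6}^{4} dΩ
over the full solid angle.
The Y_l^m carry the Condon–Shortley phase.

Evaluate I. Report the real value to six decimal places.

Rules hold: Σm=0, L=12 even, 4≤6≤6.
N = 11·3·13 = 429
Δ = 0!·10!·2!/13! = 1/858
Racah Σ t=0..0: t=0:+1/14400 = 1/14400
⇒ 3j(5 1 6; 0 0 0)² = 6/143, sgn +1
Racah Σ t=0..0: t=0:+1/161280 = 1/161280
⇒ 3j(5 1 6; -3 -1 4)² = 15/286, sgn +1
4πI² = N·(3j₀)²·(3jₘ)² = 135/143
I = +1·√(0.944056/4π) = 0.27409047

0.274090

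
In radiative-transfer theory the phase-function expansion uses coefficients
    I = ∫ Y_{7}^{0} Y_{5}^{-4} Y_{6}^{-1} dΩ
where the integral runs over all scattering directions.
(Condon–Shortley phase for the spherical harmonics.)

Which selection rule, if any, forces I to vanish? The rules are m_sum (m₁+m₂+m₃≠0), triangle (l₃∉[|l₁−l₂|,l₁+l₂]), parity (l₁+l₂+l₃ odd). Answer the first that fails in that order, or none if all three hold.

m₁+m₂+m₃ = 0 − 4 − 1 = -5  ✗
triangle: |7−5|=2 ≤ l₃=6 ≤ 7+5=12
parity: l₁+l₂+l₃ = 18 is even

m_sum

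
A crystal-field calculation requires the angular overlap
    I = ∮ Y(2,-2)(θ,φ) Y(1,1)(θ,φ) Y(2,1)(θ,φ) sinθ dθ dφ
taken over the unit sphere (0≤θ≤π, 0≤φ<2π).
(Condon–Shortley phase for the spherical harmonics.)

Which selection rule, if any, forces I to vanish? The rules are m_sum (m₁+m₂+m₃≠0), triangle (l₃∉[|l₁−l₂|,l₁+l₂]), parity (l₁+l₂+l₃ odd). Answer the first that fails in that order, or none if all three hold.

parity

m₁+m₂+m₃ = -2 + 1 + 1 = 0  ✓
triangle: |2−1|=1 ≤ l₃=2 ≤ 2+1=3  ✓
parity: l₁+l₂+l₃ = 5 is odd  ✗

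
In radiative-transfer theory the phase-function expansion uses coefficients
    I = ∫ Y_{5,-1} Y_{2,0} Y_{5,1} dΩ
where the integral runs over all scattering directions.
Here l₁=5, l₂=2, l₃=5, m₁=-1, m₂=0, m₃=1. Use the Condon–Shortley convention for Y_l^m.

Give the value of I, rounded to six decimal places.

-0.145565

Rules hold: Σm=0, L=12 even, 3≤5≤7.
N = 11·5·11 = 605
Δ = 2!·8!·2!/13! = 1/38610
Racah Σ t=0..2: t=0:+1/2880 t=1:−1/576 t=2:+1/2880 = -1/960
⇒ 3j(5 2 5; 0 0 0)² = 10/429, sgn +1
Racah Σ t=0..2: t=0:+1/5760 t=1:−1/720 t=2:+1/2304 = -1/1280
⇒ 3j(5 2 5; -1 0 1)² = 27/1430, sgn -1
4πI² = N·(3j₀)²·(3jₘ)² = 45/169
I = -1·√(0.266272/4π) = -0.14556534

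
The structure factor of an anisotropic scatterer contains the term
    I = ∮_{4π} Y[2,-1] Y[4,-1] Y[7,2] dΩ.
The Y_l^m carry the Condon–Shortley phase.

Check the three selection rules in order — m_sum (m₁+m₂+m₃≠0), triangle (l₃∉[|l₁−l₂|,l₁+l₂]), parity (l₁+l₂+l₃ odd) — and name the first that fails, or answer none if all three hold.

triangle

azimuthal sum: -1 − 1 + 2 = 0  ✓
2 ≤ 7 ≤ 6 (triangle on l)  ✗
L = 2 + 4 + 7 = 13 (odd)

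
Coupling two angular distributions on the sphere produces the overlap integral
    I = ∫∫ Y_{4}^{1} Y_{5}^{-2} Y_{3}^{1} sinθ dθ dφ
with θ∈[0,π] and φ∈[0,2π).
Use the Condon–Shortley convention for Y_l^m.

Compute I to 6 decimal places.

m-sum 0 ✓  L=12 even ✓  1≤3≤9 ✓
Π(2lᵢ+1) = 9×11×7 = 693
triangle coeff Δ(4,5,3) = 1/180180
Σ_t [2,4]: t=2:+1/576 t=3:−1/144 t=4:+1/576 = -1/288
(3j)²=20/1001 [(4 5 3; 0 0 0)], sign=+1
Σ_t [1,3]: t=1:−1/960 t=2:+1/288 t=3:−1/1728 = 1/540
(3j)²=128/6435 [(4 5 3; 1 -2 1)], sign=+1
⇒ 4πI² = 512/1859
I = (+1)√(512/1859/(4π)) = 0.14804384

0.148044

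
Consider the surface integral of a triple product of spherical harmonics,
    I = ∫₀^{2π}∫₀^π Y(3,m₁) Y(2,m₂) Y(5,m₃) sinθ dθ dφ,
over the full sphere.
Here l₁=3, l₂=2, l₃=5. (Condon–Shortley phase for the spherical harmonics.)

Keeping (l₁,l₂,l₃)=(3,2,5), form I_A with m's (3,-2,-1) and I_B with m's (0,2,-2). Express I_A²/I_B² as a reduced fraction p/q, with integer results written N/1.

1/35

l's match ⇒ only the (l;m) 3-j factors differ between A and B.
A: triangle coeff Δ(3,2,5) = 1/2310; Σ_t [0,0]: t=0:+1/17280 = 1/17280; (3j)²=1/2310 [(3 2 5; 3 -2 -1)], sign=+1
B: triangle coeff Δ(3,2,5) = 1/2310; Σ_t [0,0]: t=0:+1/864 = 1/864; (3j)²=1/66 [(3 2 5; 0 2 -2)], sign=-1
I_A²/I_B² = (1/2310)/(1/66) = 1/35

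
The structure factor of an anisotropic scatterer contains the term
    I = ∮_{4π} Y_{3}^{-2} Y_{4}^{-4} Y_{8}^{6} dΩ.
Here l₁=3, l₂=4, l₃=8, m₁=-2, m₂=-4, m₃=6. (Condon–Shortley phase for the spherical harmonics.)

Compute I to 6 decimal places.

l₃=8 ∉ [1,7] — triangle fails ⇒ I = 0

0.000000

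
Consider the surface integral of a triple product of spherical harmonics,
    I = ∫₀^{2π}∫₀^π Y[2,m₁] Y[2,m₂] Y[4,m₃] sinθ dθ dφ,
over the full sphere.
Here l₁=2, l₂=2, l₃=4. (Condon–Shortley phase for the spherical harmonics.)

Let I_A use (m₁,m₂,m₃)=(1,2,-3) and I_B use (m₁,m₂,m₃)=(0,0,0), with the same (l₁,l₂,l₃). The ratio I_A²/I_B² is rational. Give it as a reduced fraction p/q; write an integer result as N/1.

l's match ⇒ only the (l;m) 3-j factors differ between A and B.
A: triangle coeff Δ(2,2,4) = 1/630; Σ_t [0,0]: t=0:+1/144 = 1/144; (3j)²=1/18 [(2 2 4; 1 2 -3)], sign=-1
B: triangle coeff Δ(2,2,4) = 1/630; Σ_t [0,0]: t=0:+1/16 = 1/16; (3j)²=2/35 [(2 2 4; 0 0 0)], sign=+1
I_A²/I_B² = (1/18)/(2/35) = 35/36

35/36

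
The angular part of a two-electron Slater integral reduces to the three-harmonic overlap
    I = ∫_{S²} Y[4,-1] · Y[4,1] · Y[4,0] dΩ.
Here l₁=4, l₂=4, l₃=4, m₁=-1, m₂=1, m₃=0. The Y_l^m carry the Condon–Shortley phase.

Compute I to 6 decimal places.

Rules hold: Σm=0, L=12 even, 0≤4≤8.
N = 9·9·9 = 729
Δ = 4!·4!·4!/13! = 1/450450
Racah Σ t=0..4: t=0:+1/13824 t=1:−1/216 t=2:+1/64 t=3:−1/216 t=4:+1/13824 = 5/768
⇒ 3j(4 4 4; 0 0 0)² = 18/1001, sgn +1
Racah Σ t=1..4: t=1:−1/3456 t=2:+1/144 t=3:−1/96 t=4:+1/864 = -1/384
⇒ 3j(4 4 4; -1 1 0)² = 9/2002, sgn -1
4πI² = N·(3j₀)²·(3jₘ)² = 59049/1002001
I = -1·√(0.0589311/4π) = -0.06848055

-0.068481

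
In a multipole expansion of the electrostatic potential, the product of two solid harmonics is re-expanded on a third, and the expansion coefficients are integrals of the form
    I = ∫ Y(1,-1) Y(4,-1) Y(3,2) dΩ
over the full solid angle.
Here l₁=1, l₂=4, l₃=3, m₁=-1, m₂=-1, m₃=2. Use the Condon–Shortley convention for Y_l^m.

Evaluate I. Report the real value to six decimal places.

Rules hold: Σm=0, L=8 even, 3≤3≤5.
N = 3·9·7 = 189
Δ = 2!·0!·6!/9! = 1/252
Racah Σ t=1..1: t=1:−1/36 = -1/36
⇒ 3j(1 4 3; 0 0 0)² = 4/63, sgn +1
Racah Σ t=2..2: t=2:+1/240 = 1/240
⇒ 3j(1 4 3; -1 -1 2)² = 1/84, sgn -1
4πI² = N·(3j₀)²·(3jₘ)² = 1/7
I = -1·√(0.142857/4π) = -0.10662181

-0.106622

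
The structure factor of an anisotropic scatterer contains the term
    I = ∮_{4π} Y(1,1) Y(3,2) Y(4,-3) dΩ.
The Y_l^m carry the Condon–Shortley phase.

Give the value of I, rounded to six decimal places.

-0.282095

Rules hold: Σm=0, L=8 even, 2≤4≤4.
N = 3·7·9 = 189
Δ = 0!·2!·6!/9! = 1/252
Racah Σ t=0..0: t=0:+1/36 = 1/36
⇒ 3j(1 3 4; 0 0 0)² = 4/63, sgn +1
Racah Σ t=0..0: t=0:+1/240 = 1/240
⇒ 3j(1 3 4; 1 2 -3)² = 1/12, sgn -1
4πI² = N·(3j₀)²·(3jₘ)² = 1/1
I = -1·√(1/4π) = -0.28209479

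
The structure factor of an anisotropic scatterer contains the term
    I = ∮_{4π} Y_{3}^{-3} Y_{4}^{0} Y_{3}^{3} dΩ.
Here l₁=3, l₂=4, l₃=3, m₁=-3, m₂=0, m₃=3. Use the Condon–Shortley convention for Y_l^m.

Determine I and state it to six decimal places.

Checks pass: Σm=0; 10 even; l₃=3∈[1,7].
(2·3+1)(2·4+1)(2·3+1) = 441
Δ: 4! 2! 4! / 11! → 1/34650
sum: t=1:−1/72 t=2:+1/16 t=3:−1/72 = 5/144
3j²(3 4 3; 0 0 0) = Δ·Π!·Σ² = 2/77  (sign -1)
sum: t=4:+1/1152 = 1/1152
3j²(3 4 3; -3 0 3) = Δ·Π!·Σ² = 1/154  (sign +1)
combine: 4πI² = 441·2/77·1/154 = 9/121
take √, sign -1: I = -0.07693494

-0.076935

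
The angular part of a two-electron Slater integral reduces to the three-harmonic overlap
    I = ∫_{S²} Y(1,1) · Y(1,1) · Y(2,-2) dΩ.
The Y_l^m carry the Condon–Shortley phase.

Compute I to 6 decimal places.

0.309019

Checks pass: Σm=0; 4 even; l₃=2∈[0,2].
(2·1+1)(2·1+1)(2·2+1) = 45
Δ: 0! 2! 2! / 5! → 1/30
sum: t=0:+1/1 = 1/1
3j²(1 1 2; 0 0 0) = Δ·Π!·Σ² = 2/15  (sign +1)
sum: t=0:+1/4 = 1/4
3j²(1 1 2; 1 1 -2) = Δ·Π!·Σ² = 1/5  (sign +1)
combine: 4πI² = 45·2/15·1/5 = 6/5
take √, sign +1: I = 0.30901936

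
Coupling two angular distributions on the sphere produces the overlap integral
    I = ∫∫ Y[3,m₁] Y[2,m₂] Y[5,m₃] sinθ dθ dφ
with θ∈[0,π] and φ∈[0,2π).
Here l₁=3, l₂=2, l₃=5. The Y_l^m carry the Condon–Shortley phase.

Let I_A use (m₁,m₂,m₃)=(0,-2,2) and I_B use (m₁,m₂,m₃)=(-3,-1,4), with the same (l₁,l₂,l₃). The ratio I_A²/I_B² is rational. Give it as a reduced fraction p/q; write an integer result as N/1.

Shared (l₁,l₂,l₃)=(3,2,5): N and (l;000)² cancel in I_A²/I_B².
A: Δ = 0!·6!·4!/11! = 1/2310; Racah Σ t=0..0: t=0:+1/864 = 1/864; ⇒ 3j(3 2 5; 0 -2 2)² = 1/66, sgn -1
B: Δ = 0!·6!·4!/11! = 1/2310; Racah Σ t=0..0: t=0:+1/4320 = 1/4320; ⇒ 3j(3 2 5; -3 -1 4)² = 2/55, sgn -1
I_A²/I_B² = (1/66)/(2/55) = 5/12

5/12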